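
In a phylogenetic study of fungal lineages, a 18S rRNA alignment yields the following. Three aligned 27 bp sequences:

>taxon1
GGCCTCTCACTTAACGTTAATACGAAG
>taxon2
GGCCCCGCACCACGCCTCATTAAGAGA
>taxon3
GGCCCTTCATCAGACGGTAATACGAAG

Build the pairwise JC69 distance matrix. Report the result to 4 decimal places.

taxon1–taxon2: 12/27 sites differ → p ≈ 0.444444, d = −0.75 ln(1 − 0.592592) = 0.673455 ≈ 0.6735.
taxon1–taxon3: 7/27 sites differ → p ≈ 0.259259, d = −0.75 ln(1 − 0.345679) = 0.318118 ≈ 0.3181.
taxon2–taxon3: 12/27 sites differ → p ≈ 0.444444, d = −0.75 ln(1 − 0.592592) = 0.673455 ≈ 0.6735.

d(taxon1,taxon2) = 0.6735, d(taxon1,taxon3) = 0.3181, d(taxon2,taxon3) = 0.6735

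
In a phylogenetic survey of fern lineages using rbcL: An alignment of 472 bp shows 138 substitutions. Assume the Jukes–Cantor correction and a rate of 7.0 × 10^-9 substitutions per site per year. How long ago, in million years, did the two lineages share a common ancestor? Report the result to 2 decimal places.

p = 138/472 ≈ 0.292373.
d = −(3/4) ln(1 − 4p/3) = −0.75 ln(1 − 0.389831) = −0.75 ln(0.610169)
  = −0.75 × (-0.494019) = 0.370514 substitutions/site.
Under a molecular clock d = 2μt, so t = d/(2μ) = 0.370514 / (2 × 7.0 × 10^-9) = 26.47 million years.

26.47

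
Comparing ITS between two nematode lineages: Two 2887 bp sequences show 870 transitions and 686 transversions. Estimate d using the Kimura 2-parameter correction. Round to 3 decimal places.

1.078

P = 870/2887 ≈ 0.301351 and Q = 686/2887 ≈ 0.237617.
Under the Kimura two-parameter model, d = −½ ln(1 − 2P − Q) − ¼ ln(1 − 2Q).
1 − 2P − Q = 0.159681, giving −½ ln(0.159681) = 0.917289.
1 − 2Q = 0.524766, giving −¼ ln(0.524766) = 0.161201.
d = 0.917289 + 0.161201 = 1.078490.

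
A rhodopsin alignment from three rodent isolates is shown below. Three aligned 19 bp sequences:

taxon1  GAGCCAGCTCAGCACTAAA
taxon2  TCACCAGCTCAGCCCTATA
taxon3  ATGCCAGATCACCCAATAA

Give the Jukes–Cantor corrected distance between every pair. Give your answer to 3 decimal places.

d(taxon1,taxon2) = 0.324, d(taxon1,taxon3) = 0.618, d(taxon2,taxon3) = 0.749

taxon1–taxon2: 5/19 sites differ → p ≈ 0.263158, d = −0.75 ln(1 − 0.350877) = 0.324100 ≈ 0.324.
taxon1–taxon3: 8/19 sites differ → p ≈ 0.421053, d = −0.75 ln(1 − 0.561404) = 0.618132 ≈ 0.618.
taxon2–taxon3: 9/19 sites differ → p ≈ 0.473684, d = −0.75 ln(1 − 0.631579) = 0.748897 ≈ 0.749.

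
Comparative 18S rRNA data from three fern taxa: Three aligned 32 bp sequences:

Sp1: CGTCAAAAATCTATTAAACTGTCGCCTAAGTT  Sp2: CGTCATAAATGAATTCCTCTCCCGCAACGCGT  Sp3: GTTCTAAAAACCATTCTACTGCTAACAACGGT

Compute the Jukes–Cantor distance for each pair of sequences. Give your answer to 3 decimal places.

Sp1–Sp2: 14/32 sites differ → p = 0.4375, d = −0.75 ln(1 − 0.583333) = 0.656601 ≈ 0.657.
Sp1–Sp3: 14/32 sites differ → p = 0.4375, d = −0.75 ln(1 − 0.583333) = 0.656601 ≈ 0.657.
Sp2–Sp3: 17/32 sites differ → p = 0.53125, d = −0.75 ln(1 − 0.708333) = 0.924107 ≈ 0.924.

d(Sp1,Sp2) = 0.657, d(Sp1,Sp3) = 0.657, d(Sp2,Sp3) = 0.924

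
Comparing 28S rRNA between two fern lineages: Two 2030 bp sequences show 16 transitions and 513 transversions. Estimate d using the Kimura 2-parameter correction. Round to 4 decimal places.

0.3323

P = 16/2030 ≈ 0.007882 and Q = 513/2030 ≈ 0.252709.
Under the Kimura two-parameter model, d = −½ ln(1 − 2P − Q) − ¼ ln(1 − 2Q).
1 − 2P − Q = 0.731527, giving −½ ln(0.731527) = 0.156311.
1 − 2Q = 0.494582, giving −¼ ln(0.494582) = 0.176011.
d = 0.156311 + 0.176011 = 0.332322.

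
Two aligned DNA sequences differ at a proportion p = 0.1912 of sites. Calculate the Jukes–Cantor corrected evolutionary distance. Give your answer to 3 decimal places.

d = −(3/4) ln(1 − 4p/3) = −0.75 ln(1 − 0.254933) = −0.75 ln(0.745067)
  = −0.75 × (-0.294281) = 0.220711 substitutions/site.

0.221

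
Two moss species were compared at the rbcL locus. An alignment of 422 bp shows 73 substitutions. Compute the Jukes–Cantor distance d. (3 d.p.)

0.197

p = 73/422 ≈ 0.172986.
d = −(3/4) ln(1 − 4p/3) = −0.75 ln(1 − 0.230648) = −0.75 ln(0.769352)
  = −0.75 × (-0.262207) = 0.196655 substitutions/site.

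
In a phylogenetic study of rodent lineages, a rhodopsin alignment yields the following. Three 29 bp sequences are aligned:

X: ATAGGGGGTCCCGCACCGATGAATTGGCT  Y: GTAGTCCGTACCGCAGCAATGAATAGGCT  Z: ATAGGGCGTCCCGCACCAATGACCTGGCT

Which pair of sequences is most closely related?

X–Y: 8/29 differ, p = 0.276, d = 0.344.
X–Z: 4/29 differ, p = 0.138, d = 0.152.
Y–Z: 8/29 differ, p = 0.276, d = 0.344.
The smallest distance is between X and Z.

X and Z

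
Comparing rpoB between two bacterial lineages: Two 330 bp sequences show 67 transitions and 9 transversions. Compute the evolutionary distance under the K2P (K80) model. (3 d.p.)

0.298

P = 67/330 ≈ 0.20303 and Q = 9/330 ≈ 0.027273.
Under the Kimura two-parameter model, d = −½ ln(1 − 2P − Q) − ¼ ln(1 − 2Q).
1 − 2P − Q = 0.566667, giving −½ ln(0.566667) = 0.283992.
1 − 2Q = 0.945454, giving −¼ ln(0.945454) = 0.014023.
d = 0.283992 + 0.014023 = 0.298015.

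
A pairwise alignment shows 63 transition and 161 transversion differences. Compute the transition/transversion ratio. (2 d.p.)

0.39

R = 63/161 = 0.391304… ≈ 0.39 (to 2 d.p.).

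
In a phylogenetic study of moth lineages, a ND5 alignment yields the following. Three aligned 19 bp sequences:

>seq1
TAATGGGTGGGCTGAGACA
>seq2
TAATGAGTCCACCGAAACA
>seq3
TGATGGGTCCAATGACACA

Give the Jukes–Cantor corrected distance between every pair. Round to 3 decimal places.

seq1–seq2: 6/19 sites differ → p ≈ 0.315789, d = −0.75 ln(1 − 0.421052) = 0.409907 ≈ 0.410.
seq1–seq3: 6/19 sites differ → p ≈ 0.315789, d = −0.75 ln(1 − 0.421052) = 0.409907 ≈ 0.410.
seq2–seq3: 5/19 sites differ → p ≈ 0.263158, d = −0.75 ln(1 − 0.350877) = 0.324100 ≈ 0.324.

d(seq1,seq2) = 0.410, d(seq1,seq3) = 0.410, d(seq2,seq3) = 0.324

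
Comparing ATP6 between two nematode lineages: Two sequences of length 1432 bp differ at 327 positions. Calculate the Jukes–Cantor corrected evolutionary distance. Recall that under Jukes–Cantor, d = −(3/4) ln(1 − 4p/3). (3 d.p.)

0.272

p = 327/1432 ≈ 0.228352.
d = −(3/4) ln(1 − 4p/3) = −0.75 ln(1 − 0.304469) = −0.75 ln(0.695531)
  = −0.75 × (-0.363080) = 0.272310 substitutions/site.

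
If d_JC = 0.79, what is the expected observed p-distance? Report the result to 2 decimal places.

p = (3/4)(1 − e^(−4d/3)) = 0.75 × (1 − e^(-1.053333)) = 0.75 × (1 − 0.348773) = 0.488420.

0.49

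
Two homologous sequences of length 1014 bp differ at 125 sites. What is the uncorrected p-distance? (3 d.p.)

p = 125/1014 = 0.123274… ≈ 0.123 (to 3 d.p.).

0.123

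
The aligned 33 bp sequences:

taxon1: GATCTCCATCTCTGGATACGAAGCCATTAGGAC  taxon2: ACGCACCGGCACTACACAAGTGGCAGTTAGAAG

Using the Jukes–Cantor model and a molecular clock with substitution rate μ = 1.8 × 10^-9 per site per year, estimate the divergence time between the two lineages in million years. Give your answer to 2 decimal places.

The sequences differ at 17 of 33 sites, so p = 17/33 ≈ 0.515152.
d = −(3/4) ln(1 − 4p/3) = −0.75 ln(1 − 0.686869) = −0.75 ln(0.313131)
  = −0.75 × (-1.161134) = 0.870851 substitutions/site.
Under a molecular clock d = 2μt, so t = d/(2μ) = 0.870851 / (2 × 1.8 × 10^-9) = 241.90 million years.

241.90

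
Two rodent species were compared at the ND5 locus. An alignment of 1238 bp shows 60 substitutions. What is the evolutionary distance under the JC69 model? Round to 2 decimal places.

0.05

p = 60/1238 ≈ 0.048465.
d = −(3/4) ln(1 − 4p/3) = −0.75 ln(1 − 0.06462) = −0.75 ln(0.93538)
  = −0.75 × (-0.066802) = 0.050102 substitutions/site.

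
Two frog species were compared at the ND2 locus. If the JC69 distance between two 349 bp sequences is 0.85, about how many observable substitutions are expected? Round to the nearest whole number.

Invert JC69: p = (3/4)(1 − e^(−4d/3)) = 0.75 × (1 − e^(-1.133333)) = 0.75 × (1 − 0.321958) = 0.508532.
Expected differing sites = pL ≈ 0.508532 × 349 = 177.477668 ≈ 177.

177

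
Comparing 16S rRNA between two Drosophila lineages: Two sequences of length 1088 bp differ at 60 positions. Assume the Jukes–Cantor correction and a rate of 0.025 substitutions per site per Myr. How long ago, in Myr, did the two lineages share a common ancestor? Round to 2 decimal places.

1.15

p = 60/1088 ≈ 0.055147.
d = −(3/4) ln(1 − 4p/3) = −0.75 ln(1 − 0.073529) = −0.75 ln(0.926471)
  = −0.75 × (-0.076373) = 0.057280 substitutions/site.
Under a molecular clock d = 2μt, so t = d/(2μ) = 0.057280 / (2 × 0.025) = 1.15 Myr.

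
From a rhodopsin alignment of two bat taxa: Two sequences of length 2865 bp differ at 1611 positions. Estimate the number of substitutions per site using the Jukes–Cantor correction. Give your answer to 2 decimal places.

p = 1611/2865 ≈ 0.562304.
d = −(3/4) ln(1 − 4p/3) = −0.75 ln(1 − 0.749739) = −0.75 ln(0.250261)
  = −0.75 × (-1.385251) = 1.038938 substitutions/site.

1.04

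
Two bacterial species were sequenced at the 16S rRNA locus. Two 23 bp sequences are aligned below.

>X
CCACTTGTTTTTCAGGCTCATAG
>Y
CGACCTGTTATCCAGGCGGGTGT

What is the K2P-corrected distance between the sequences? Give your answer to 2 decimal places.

Of 23 sites, 4 differences are transitions and 5 are transversions, so P = 4/23 ≈ 0.173913 and Q = 5/23 ≈ 0.217391.
Under the Kimura two-parameter model, d = −½ ln(1 − 2P − Q) − ¼ ln(1 − 2Q).
1 − 2P − Q = 0.434783, giving −½ ln(0.434783) = 0.416454.
1 − 2Q = 0.565218, giving −¼ ln(0.565218) = 0.142636.
d = 0.416454 + 0.142636 = 0.559090.

0.56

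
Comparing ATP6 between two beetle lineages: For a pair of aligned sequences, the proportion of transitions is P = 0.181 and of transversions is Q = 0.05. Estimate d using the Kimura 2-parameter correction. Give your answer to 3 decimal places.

0.292

Under the Kimura two-parameter model, d = −½ ln(1 − 2P − Q) − ¼ ln(1 − 2Q).
1 − 2P − Q = 0.588, giving −½ ln(0.588) = 0.265514.
1 − 2Q = 0.9, giving −¼ ln(0.9) = 0.026340.
d = 0.265514 + 0.026340 = 0.291854.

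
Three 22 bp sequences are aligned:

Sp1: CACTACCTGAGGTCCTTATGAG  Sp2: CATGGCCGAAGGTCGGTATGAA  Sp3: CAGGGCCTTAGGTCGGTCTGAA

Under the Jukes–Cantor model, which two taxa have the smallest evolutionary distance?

Sp2 and Sp3

Sp1–Sp2: 8/22 differ, p = 0.364, d = 0.497.
Sp1–Sp3: 8/22 differ, p = 0.364, d = 0.497.
Sp2–Sp3: 4/22 differ, p = 0.182, d = 0.208.
The smallest distance is between Sp2 and Sp3.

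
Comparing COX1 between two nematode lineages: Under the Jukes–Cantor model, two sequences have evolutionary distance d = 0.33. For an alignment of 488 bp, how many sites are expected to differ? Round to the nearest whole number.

Invert JC69: p = (3/4)(1 − e^(−4d/3)) = 0.75 × (1 − e^(-0.44)) = 0.75 × (1 − 0.644036) = 0.266973.
Expected differing sites = pL ≈ 0.266973 × 488 = 130.282824 ≈ 130.

130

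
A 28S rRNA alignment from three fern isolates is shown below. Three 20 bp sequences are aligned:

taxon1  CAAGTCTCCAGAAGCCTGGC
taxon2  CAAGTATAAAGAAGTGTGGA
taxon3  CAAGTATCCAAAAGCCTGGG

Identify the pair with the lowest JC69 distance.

taxon1–taxon2: 6/20 differ, p = 0.300, d = 0.383.
taxon1–taxon3: 3/20 differ, p = 0.150, d = 0.167.
taxon2–taxon3: 6/20 differ, p = 0.300, d = 0.383.
The smallest distance is between taxon1 and taxon3.

taxon1 and taxon3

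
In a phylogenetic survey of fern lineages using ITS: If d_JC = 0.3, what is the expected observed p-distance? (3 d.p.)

0.247

p = (3/4)(1 − e^(−4d/3)) = 0.75 × (1 − e^(-0.4)) = 0.75 × (1 − 0.670320) = 0.247260.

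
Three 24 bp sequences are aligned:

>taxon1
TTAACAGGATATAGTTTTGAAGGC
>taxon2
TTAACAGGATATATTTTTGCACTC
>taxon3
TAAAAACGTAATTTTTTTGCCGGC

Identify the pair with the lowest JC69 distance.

taxon1–taxon2: 4/24 differ, p = 0.167, d = 0.188.
taxon1–taxon3: 9/24 differ, p = 0.375, d = 0.520.
taxon2–taxon3: 9/24 differ, p = 0.375, d = 0.520.
The smallest distance is between taxon1 and taxon2.

taxon1 and taxon2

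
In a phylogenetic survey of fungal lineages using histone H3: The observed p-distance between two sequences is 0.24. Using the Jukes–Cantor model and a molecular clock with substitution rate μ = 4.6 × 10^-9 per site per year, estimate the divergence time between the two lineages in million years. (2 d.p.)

31.44

d = −(3/4) ln(1 − 4p/3) = −0.75 ln(1 − 0.32) = −0.75 ln(0.68)
  = −0.75 × (-0.385662) = 0.289247 substitutions/site.
Under a molecular clock d = 2μt, so t = d/(2μ) = 0.289247 / (2 × 4.6 × 10^-9) = 31.44 million years.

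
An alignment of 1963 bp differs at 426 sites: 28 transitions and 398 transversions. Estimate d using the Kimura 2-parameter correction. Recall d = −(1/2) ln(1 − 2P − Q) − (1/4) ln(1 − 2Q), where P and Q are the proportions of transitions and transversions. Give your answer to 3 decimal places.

P = 28/1963 ≈ 0.014264 and Q = 398/1963 ≈ 0.202751.
Under the Kimura two-parameter model, d = −½ ln(1 − 2P − Q) − ¼ ln(1 − 2Q).
1 − 2P − Q = 0.768721, giving −½ ln(0.768721) = 0.131514.
1 − 2Q = 0.594498, giving −¼ ln(0.594498) = 0.130009.
d = 0.131514 + 0.130009 = 0.261523.

0.262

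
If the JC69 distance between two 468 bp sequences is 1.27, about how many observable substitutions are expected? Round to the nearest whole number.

286

Invert JC69: p = (3/4)(1 − e^(−4d/3)) = 0.75 × (1 − e^(-1.693333)) = 0.75 × (1 − 0.183906) = 0.612071.
Expected differing sites = pL ≈ 0.612071 × 468 = 286.449228 ≈ 286.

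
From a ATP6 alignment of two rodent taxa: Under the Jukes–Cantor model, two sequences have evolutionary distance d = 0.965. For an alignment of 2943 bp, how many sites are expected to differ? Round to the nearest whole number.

Invert JC69: p = (3/4)(1 − e^(−4d/3)) = 0.75 × (1 − e^(-1.286667)) = 0.75 × (1 − 0.276190) = 0.542858.
Expected differing sites = pL ≈ 0.542858 × 2943 = 1597.631094 ≈ 1598.

1598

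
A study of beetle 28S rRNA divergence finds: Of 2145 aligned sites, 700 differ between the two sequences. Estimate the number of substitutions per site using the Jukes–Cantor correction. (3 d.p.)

0.428

p = 700/2145 ≈ 0.32634.
d = −(3/4) ln(1 − 4p/3) = −0.75 ln(1 − 0.43512) = −0.75 ln(0.56488)
  = −0.75 × (-0.571142) = 0.428357 substitutions/site.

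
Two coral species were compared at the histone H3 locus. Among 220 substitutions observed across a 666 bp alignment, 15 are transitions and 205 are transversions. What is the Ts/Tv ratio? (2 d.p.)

R = 15/205 = 0.073170… ≈ 0.07 (to 2 d.p.).

0.07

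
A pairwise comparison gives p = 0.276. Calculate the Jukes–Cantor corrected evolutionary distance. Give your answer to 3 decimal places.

0.344

d = −(3/4) ln(1 − 4p/3) = −0.75 ln(1 − 0.368) = −0.75 ln(0.632)
  = −0.75 × (-0.458866) = 0.344150 substitutions/site.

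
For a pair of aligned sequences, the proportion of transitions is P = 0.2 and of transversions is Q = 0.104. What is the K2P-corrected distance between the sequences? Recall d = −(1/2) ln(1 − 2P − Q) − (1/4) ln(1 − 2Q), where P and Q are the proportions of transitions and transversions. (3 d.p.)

0.409

Under the Kimura two-parameter model, d = −½ ln(1 − 2P − Q) − ¼ ln(1 − 2Q).
1 − 2P − Q = 0.496, giving −½ ln(0.496) = 0.350590.
1 − 2Q = 0.792, giving −¼ ln(0.792) = 0.058298.
d = 0.350590 + 0.058298 = 0.408888.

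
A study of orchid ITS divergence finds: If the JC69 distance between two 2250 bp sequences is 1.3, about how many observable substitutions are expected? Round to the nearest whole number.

1389

Invert JC69: p = (3/4)(1 − e^(−4d/3)) = 0.75 × (1 − e^(-1.733333)) = 0.75 × (1 − 0.176695) = 0.617479.
Expected differing sites = pL ≈ 0.617479 × 2250 = 1389.32775 ≈ 1389.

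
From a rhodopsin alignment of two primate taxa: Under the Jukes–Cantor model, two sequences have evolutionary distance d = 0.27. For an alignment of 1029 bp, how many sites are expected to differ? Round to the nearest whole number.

Invert JC69: p = (3/4)(1 − e^(−4d/3)) = 0.75 × (1 − e^(-0.36)) = 0.75 × (1 − 0.697676) = 0.226743.
Expected differing sites = pL ≈ 0.226743 × 1029 = 233.318547 ≈ 233.

233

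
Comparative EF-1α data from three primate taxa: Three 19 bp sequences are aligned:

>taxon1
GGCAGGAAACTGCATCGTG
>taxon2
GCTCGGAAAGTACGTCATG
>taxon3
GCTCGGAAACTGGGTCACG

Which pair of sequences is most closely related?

taxon2 and taxon3

taxon1–taxon2: 7/19 differ, p = 0.368, d = 0.507.
taxon1–taxon3: 7/19 differ, p = 0.368, d = 0.507.
taxon2–taxon3: 4/19 differ, p = 0.211, d = 0.247.
The smallest distance is between taxon2 and taxon3.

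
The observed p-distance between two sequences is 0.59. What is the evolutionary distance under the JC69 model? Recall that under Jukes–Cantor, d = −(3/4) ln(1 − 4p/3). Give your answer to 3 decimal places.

1.159

d = −(3/4) ln(1 − 4p/3) = −0.75 ln(1 − 0.786667) = −0.75 ln(0.213333)
  = −0.75 × (-1.544901) = 1.158676 substitutions/site.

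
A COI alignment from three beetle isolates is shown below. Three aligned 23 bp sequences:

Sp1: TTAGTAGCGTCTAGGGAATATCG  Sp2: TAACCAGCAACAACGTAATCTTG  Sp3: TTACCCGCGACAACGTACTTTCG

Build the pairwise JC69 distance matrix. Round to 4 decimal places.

d(Sp1,Sp2) = 0.6501, d(Sp1,Sp3) = 0.5532, d(Sp2,Sp3) = 0.3206

Sp1–Sp2: 10/23 sites differ → p ≈ 0.434783, d = −0.75 ln(1 − 0.579711) = 0.650110 ≈ 0.6501.
Sp1–Sp3: 9/23 sites differ → p ≈ 0.391304, d = −0.75 ln(1 − 0.521739) = 0.553199 ≈ 0.5532.
Sp2–Sp3: 6/23 sites differ → p ≈ 0.26087, d = −0.75 ln(1 − 0.347827) = 0.320584 ≈ 0.3206.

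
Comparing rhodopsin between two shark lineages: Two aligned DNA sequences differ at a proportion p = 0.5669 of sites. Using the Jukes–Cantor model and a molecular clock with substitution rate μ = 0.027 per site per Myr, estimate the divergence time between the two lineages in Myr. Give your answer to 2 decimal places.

d = −(3/4) ln(1 − 4p/3) = −0.75 ln(1 − 0.755867) = −0.75 ln(0.244133)
  = −0.75 × (-1.410042) = 1.057532 substitutions/site.
Under a molecular clock d = 2μt, so t = d/(2μ) = 1.057532 / (2 × 0.027) = 19.58 Myr.

19.58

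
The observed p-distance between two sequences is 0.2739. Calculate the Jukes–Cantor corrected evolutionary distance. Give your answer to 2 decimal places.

0.34

d = −(3/4) ln(1 − 4p/3) = −0.75 ln(1 − 0.3652) = −0.75 ln(0.6348)
  = −0.75 × (-0.454445) = 0.340834 substitutions/site.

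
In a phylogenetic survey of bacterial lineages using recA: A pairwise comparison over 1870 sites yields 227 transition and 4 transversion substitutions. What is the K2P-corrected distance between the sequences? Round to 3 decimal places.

P = 227/1870 ≈ 0.12139 and Q = 4/1870 ≈ 0.002139.
Under the Kimura two-parameter model, d = −½ ln(1 − 2P − Q) − ¼ ln(1 − 2Q).
1 − 2P − Q = 0.755081, giving −½ ln(0.755081) = 0.140465.
1 − 2Q = 0.995722, giving −¼ ln(0.995722) = 0.001072.
d = 0.140465 + 0.001072 = 0.141537.

0.142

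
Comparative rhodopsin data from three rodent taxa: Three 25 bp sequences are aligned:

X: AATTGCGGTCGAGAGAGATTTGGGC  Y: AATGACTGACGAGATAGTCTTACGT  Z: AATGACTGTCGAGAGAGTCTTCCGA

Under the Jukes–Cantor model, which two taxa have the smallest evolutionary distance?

Y and Z

X–Y: 10/25 differ, p = 0.400, d = 0.572.
X–Z: 8/25 differ, p = 0.320, d = 0.417.
Y–Z: 4/25 differ, p = 0.160, d = 0.180.
The smallest distance is between Y and Z.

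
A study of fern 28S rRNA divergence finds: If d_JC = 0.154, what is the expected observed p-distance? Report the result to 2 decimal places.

p = (3/4)(1 − e^(−4d/3)) = 0.75 × (1 − e^(-0.205333)) = 0.75 × (1 − 0.814376) = 0.139218.

0.14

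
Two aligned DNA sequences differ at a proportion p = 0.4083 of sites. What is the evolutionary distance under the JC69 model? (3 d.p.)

0.590

d = −(3/4) ln(1 − 4p/3) = −0.75 ln(1 − 0.5444) = −0.75 ln(0.4556)
  = −0.75 × (-0.786140) = 0.589605 substitutions/site.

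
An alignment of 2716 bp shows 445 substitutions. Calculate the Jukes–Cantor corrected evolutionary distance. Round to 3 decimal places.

0.185

p = 445/2716 ≈ 0.163844.
d = −(3/4) ln(1 − 4p/3) = −0.75 ln(1 − 0.218459) = −0.75 ln(0.781541)
  = −0.75 × (-0.246488) = 0.184866 substitutions/site.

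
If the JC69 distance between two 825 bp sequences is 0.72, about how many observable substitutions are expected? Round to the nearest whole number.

Invert JC69: p = (3/4)(1 − e^(−4d/3)) = 0.75 × (1 − e^(-0.96)) = 0.75 × (1 − 0.382893) = 0.462830.
Expected differing sites = pL ≈ 0.462830 × 825 = 381.83475 ≈ 382.

382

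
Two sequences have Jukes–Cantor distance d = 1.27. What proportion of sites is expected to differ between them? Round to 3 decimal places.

p = (3/4)(1 − e^(−4d/3)) = 0.75 × (1 − e^(-1.693333)) = 0.75 × (1 − 0.183906) = 0.612071.

0.612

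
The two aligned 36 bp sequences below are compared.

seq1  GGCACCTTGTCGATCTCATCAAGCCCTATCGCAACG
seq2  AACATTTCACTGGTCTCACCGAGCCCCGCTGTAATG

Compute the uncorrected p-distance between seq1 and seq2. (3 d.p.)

0.472

The sequences differ at 17 of 36 positions.
p = 17/36 = 0.472222… ≈ 0.472 (to 3 d.p.).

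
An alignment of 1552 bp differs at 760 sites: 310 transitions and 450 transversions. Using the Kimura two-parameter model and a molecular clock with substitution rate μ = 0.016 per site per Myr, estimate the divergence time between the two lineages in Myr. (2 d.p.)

P = 310/1552 ≈ 0.199742 and Q = 450/1552 ≈ 0.289948.
Under the Kimura two-parameter model, d = −½ ln(1 − 2P − Q) − ¼ ln(1 − 2Q).
1 − 2P − Q = 0.310568, giving −½ ln(0.310568) = 0.584676.
1 − 2Q = 0.420104, giving −¼ ln(0.420104) = 0.216813.
d = 0.584676 + 0.216813 = 0.801489.
Under a molecular clock d = 2μt, so t = d/(2μ) = 0.801489 / (2 × 0.016) = 25.05 Myr.

25.05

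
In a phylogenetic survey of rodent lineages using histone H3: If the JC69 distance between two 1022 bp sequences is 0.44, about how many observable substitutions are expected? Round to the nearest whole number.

Invert JC69: p = (3/4)(1 − e^(−4d/3)) = 0.75 × (1 − e^(-0.586667)) = 0.75 × (1 − 0.556178) = 0.332867.
Expected differing sites = pL ≈ 0.332867 × 1022 = 340.190074 ≈ 340.

340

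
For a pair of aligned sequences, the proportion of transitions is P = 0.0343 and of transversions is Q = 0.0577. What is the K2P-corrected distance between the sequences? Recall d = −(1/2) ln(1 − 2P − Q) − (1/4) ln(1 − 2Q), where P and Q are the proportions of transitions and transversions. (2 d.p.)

Under the Kimura two-parameter model, d = −½ ln(1 − 2P − Q) − ¼ ln(1 − 2Q).
1 − 2P − Q = 0.8737, giving −½ ln(0.8737) = 0.067509.
1 − 2Q = 0.8846, giving −¼ ln(0.8846) = 0.030655.
d = 0.067509 + 0.030655 = 0.098164.

0.10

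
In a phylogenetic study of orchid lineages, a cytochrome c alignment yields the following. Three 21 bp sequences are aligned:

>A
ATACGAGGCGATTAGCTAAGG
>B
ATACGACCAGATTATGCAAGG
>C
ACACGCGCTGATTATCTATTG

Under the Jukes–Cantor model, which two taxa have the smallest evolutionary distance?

A and B

A–B: 6/21 differ, p = 0.286, d = 0.360.
A–C: 7/21 differ, p = 0.333, d = 0.441.
B–C: 8/21 differ, p = 0.381, d = 0.532.
The smallest distance is between A and B.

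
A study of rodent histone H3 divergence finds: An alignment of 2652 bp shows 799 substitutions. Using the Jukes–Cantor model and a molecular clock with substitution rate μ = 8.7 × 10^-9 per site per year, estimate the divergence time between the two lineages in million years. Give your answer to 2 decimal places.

22.14

p = 799/2652 ≈ 0.301282.
d = −(3/4) ln(1 − 4p/3) = −0.75 ln(1 − 0.401709) = −0.75 ln(0.598291)
  = −0.75 × (-0.513678) = 0.385259 substitutions/site.
Under a molecular clock d = 2μt, so t = d/(2μ) = 0.385259 / (2 × 8.7 × 10^-9) = 22.14 million years.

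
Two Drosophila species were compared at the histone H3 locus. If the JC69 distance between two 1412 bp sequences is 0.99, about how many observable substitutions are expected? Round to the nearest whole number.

Invert JC69: p = (3/4)(1 − e^(−4d/3)) = 0.75 × (1 − e^(-1.32)) = 0.75 × (1 − 0.267135) = 0.549649.
Expected differing sites = pL ≈ 0.549649 × 1412 = 776.104388 ≈ 776.

776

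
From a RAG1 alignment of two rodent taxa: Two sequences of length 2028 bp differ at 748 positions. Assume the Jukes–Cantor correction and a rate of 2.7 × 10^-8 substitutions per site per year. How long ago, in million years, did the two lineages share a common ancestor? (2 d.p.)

9.40

p = 748/2028 ≈ 0.368836.
d = −(3/4) ln(1 − 4p/3) = −0.75 ln(1 − 0.491781) = −0.75 ln(0.508219)
  = −0.75 × (-0.676843) = 0.507632 substitutions/site.
Under a molecular clock d = 2μt, so t = d/(2μ) = 0.507632 / (2 × 2.7 × 10^-8) = 9.40 million years.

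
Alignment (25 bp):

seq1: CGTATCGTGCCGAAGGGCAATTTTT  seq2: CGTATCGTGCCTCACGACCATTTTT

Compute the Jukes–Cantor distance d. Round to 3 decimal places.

The sequences differ at 5 of 25 sites (12, 13, 15, 17, 19), so p = 5/25 = 0.2.
d = −(3/4) ln(1 − 4p/3) = −0.75 ln(1 − 0.266667) = −0.75 ln(0.733333)
  = −0.75 × (-0.310155) = 0.232616 substitutions/site.

0.233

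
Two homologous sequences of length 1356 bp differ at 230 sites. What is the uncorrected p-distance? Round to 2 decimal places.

0.17

p = 230/1356 = 0.169616… ≈ 0.17 (to 2 d.p.).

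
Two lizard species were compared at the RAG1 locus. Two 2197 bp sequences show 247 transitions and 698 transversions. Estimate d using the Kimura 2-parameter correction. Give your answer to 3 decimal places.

P = 247/2197 ≈ 0.112426 and Q = 698/2197 ≈ 0.317706.
Under the Kimura two-parameter model, d = −½ ln(1 − 2P − Q) − ¼ ln(1 − 2Q).
1 − 2P − Q = 0.457442, giving −½ ln(0.457442) = 0.391053.
1 − 2Q = 0.364588, giving −¼ ln(0.364588) = 0.252247.
d = 0.391053 + 0.252247 = 0.643300.

0.643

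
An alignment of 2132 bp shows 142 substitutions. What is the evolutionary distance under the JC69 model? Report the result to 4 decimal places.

p = 142/2132 ≈ 0.066604.
d = −(3/4) ln(1 − 4p/3) = −0.75 ln(1 − 0.088805) = −0.75 ln(0.911195)
  = −0.75 × (-0.092998) = 0.069749 substitutions/site.

0.0697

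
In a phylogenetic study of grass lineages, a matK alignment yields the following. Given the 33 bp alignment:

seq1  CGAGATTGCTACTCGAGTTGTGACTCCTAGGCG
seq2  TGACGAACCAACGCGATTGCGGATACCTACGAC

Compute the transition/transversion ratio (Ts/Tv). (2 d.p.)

0.21

Transitions are A↔G and C↔T; transversions are all other mismatches.
Transitions: 3. Transversions: 14.
R = 3/14 = 0.214285… ≈ 0.21 (to 2 d.p.).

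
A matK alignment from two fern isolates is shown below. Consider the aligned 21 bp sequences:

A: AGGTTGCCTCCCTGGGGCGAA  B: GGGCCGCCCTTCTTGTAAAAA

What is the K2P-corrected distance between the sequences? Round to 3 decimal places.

Of 21 sites, 8 differences are transitions and 3 are transversions, so P = 8/21 ≈ 0.380952 and Q = 3/21 ≈ 0.142857.
Under the Kimura two-parameter model, d = −½ ln(1 − 2P − Q) − ¼ ln(1 − 2Q).
1 − 2P − Q = 0.095239, giving −½ ln(0.095239) = 1.175683.
1 − 2Q = 0.714286, giving −¼ ln(0.714286) = 0.084118.
d = 1.175683 + 0.084118 = 1.259801.

1.260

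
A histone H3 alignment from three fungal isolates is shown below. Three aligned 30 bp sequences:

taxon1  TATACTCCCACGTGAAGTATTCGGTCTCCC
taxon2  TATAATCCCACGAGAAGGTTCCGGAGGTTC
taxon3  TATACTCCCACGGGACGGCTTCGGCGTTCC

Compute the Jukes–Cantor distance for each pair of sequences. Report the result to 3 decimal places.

taxon1–taxon2: 10/30 sites differ → p ≈ 0.333333, d = −0.75 ln(1 − 0.444444) = 0.440839 ≈ 0.441.
taxon1–taxon3: 7/30 sites differ → p ≈ 0.233333, d = −0.75 ln(1 − 0.311111) = 0.279506 ≈ 0.280.
taxon2–taxon3: 8/30 sites differ → p ≈ 0.266667, d = −0.75 ln(1 − 0.355556) = 0.329526 ≈ 0.330.

d(taxon1,taxon2) = 0.441, d(taxon1,taxon3) = 0.280, d(taxon2,taxon3) = 0.330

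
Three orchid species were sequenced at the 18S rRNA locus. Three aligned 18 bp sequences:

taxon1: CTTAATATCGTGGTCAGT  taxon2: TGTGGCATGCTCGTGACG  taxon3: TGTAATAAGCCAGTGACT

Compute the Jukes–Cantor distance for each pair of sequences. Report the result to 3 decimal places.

taxon1–taxon2: 11/18 sites differ → p ≈ 0.611111, d = −0.75 ln(1 − 0.814815) = 1.264800 ≈ 1.265.
taxon1–taxon3: 9/18 sites differ → p = 0.5, d = −0.75 ln(1 − 0.666667) = 0.823960 ≈ 0.824.
taxon2–taxon3: 7/18 sites differ → p ≈ 0.388889, d = −0.75 ln(1 − 0.518519) = 0.548166 ≈ 0.548.

d(taxon1,taxon2) = 1.265, d(taxon1,taxon3) = 0.824, d(taxon2,taxon3) = 0.548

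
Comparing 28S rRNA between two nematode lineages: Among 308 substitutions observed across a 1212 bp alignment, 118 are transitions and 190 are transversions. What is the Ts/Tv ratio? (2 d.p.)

0.62

R = 118/190 = 0.621052… ≈ 0.62 (to 2 d.p.).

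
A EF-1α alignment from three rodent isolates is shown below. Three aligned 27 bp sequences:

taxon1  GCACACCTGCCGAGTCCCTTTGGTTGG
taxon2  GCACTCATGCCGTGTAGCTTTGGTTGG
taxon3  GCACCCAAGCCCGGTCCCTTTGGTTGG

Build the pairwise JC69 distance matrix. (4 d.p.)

taxon1–taxon2: 5/27 sites differ → p ≈ 0.185185, d = −0.75 ln(1 − 0.246913) = 0.212681 ≈ 0.2127.
taxon1–taxon3: 5/27 sites differ → p ≈ 0.185185, d = −0.75 ln(1 − 0.246913) = 0.212681 ≈ 0.2127.
taxon2–taxon3: 6/27 sites differ → p ≈ 0.222222, d = −0.75 ln(1 − 0.296296) = 0.263548 ≈ 0.2635.

d(taxon1,taxon2) = 0.2127, d(taxon1,taxon3) = 0.2127, d(taxon2,taxon3) = 0.2635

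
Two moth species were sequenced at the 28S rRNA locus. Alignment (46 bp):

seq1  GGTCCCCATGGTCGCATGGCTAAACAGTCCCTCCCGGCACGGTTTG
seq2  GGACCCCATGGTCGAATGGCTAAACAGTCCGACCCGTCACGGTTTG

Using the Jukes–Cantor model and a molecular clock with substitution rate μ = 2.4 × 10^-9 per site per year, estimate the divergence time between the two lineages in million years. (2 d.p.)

The sequences differ at 5 of 46 sites (3, 15, 31, 32, 37), so p = 5/46 ≈ 0.108696.
d = −(3/4) ln(1 − 4p/3) = −0.75 ln(1 − 0.144928) = −0.75 ln(0.855072)
  = −0.75 × (-0.156570) = 0.117428 substitutions/site.
Under a molecular clock d = 2μt, so t = d/(2μ) = 0.117428 / (2 × 2.4 × 10^-9) = 24.46 million years.

24.46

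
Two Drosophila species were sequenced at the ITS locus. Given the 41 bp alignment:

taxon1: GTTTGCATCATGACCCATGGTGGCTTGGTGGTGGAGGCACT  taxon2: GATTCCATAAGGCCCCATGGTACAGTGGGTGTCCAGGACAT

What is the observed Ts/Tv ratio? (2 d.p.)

0.07

Transitions are A↔G and C↔T; transversions are all other mismatches.
Transitions: 1. Transversions: 15.
R = 1/15 = 0.066666… ≈ 0.07 (to 2 d.p.).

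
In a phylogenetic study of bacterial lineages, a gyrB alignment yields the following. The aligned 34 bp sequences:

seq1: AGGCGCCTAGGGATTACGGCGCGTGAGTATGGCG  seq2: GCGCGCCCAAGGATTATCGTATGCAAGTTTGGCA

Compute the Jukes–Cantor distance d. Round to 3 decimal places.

0.535

The sequences differ at 13 of 34 sites, so p = 13/34 ≈ 0.382353.
d = −(3/4) ln(1 − 4p/3) = −0.75 ln(1 − 0.509804) = −0.75 ln(0.490196)
  = −0.75 × (-0.712950) = 0.534713 substitutions/site.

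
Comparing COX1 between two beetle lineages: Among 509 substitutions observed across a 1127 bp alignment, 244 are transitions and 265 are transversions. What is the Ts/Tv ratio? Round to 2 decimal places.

R = 244/265 = 0.920754… ≈ 0.92 (to 2 d.p.).

0.92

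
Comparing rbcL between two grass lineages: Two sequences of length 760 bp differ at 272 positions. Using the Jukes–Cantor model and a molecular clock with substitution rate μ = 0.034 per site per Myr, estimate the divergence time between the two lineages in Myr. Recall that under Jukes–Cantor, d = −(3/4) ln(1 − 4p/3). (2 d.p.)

p = 272/760 ≈ 0.357895.
d = −(3/4) ln(1 − 4p/3) = −0.75 ln(1 − 0.477193) = −0.75 ln(0.522807)
  = −0.75 × (-0.648543) = 0.486407 substitutions/site.
Under a molecular clock d = 2μt, so t = d/(2μ) = 0.486407 / (2 × 0.034) = 7.15 Myr.

7.15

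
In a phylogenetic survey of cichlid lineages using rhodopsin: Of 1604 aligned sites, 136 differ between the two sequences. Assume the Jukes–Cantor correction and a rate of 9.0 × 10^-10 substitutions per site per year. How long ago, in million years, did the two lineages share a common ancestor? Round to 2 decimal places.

49.99

p = 136/1604 ≈ 0.084788.
d = −(3/4) ln(1 − 4p/3) = −0.75 ln(1 − 0.113051) = −0.75 ln(0.886949)
  = −0.75 × (-0.119968) = 0.089976 substitutions/site.
Under a molecular clock d = 2μt, so t = d/(2μ) = 0.089976 / (2 × 9.0 × 10^-10) = 49.99 million years.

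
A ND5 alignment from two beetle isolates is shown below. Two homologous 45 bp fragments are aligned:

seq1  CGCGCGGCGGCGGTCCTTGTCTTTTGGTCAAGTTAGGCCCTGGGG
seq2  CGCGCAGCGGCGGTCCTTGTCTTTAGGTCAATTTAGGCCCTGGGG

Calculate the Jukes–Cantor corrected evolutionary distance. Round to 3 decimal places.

The sequences differ at 3 of 45 sites (6, 25, 32), so p = 3/45 ≈ 0.066667.
d = −(3/4) ln(1 − 4p/3) = −0.75 ln(1 − 0.088889) = −0.75 ln(0.911111)
  = −0.75 × (-0.093091) = 0.069818 substitutions/site.

0.070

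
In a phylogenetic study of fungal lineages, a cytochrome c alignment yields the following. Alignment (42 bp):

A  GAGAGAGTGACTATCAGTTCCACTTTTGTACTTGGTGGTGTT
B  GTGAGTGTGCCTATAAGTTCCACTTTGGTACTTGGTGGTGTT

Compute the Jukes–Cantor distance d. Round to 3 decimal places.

The sequences differ at 5 of 42 sites (2, 6, 10, 15, 27), so p = 5/42 ≈ 0.119048.
d = −(3/4) ln(1 − 4p/3) = −0.75 ln(1 − 0.158731) = −0.75 ln(0.841269)
  = −0.75 × (-0.172844) = 0.129633 substitutions/site.

0.130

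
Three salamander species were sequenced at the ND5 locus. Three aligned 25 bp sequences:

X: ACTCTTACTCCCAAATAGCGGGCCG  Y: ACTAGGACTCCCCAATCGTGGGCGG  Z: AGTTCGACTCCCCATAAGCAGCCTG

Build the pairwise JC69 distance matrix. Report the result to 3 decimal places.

X–Y: 7/25 sites differ → p = 0.28, d = −0.75 ln(1 − 0.373333) = 0.350505 ≈ 0.351.
X–Z: 10/25 sites differ → p = 0.4, d = −0.75 ln(1 − 0.533333) = 0.571605 ≈ 0.572.
Y–Z: 10/25 sites differ → p = 0.4, d = −0.75 ln(1 − 0.533333) = 0.571605 ≈ 0.572.

d(X,Y) = 0.351, d(X,Z) = 0.572, d(Y,Z) = 0.572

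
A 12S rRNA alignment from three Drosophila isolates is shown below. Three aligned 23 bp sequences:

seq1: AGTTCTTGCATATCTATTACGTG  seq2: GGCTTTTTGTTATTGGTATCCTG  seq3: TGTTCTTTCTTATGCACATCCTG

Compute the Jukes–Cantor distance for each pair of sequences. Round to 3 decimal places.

d(seq1,seq2) = 0.892, d(seq1,seq3) = 0.553, d(seq2,seq3) = 0.467

seq1–seq2: 12/23 sites differ → p ≈ 0.521739, d = −0.75 ln(1 − 0.695652) = 0.892188 ≈ 0.892.
seq1–seq3: 9/23 sites differ → p ≈ 0.391304, d = −0.75 ln(1 − 0.521739) = 0.553199 ≈ 0.553.
seq2–seq3: 8/23 sites differ → p ≈ 0.347826, d = −0.75 ln(1 − 0.463768) = 0.467391 ≈ 0.467.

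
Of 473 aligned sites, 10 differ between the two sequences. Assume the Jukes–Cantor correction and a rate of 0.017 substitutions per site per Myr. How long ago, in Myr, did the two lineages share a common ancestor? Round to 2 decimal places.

0.63

p = 10/473 ≈ 0.021142.
d = −(3/4) ln(1 − 4p/3) = −0.75 ln(1 − 0.028189) = −0.75 ln(0.971811)
  = −0.75 × (-0.028594) = 0.021446 substitutions/site.
Under a molecular clock d = 2μt, so t = d/(2μ) = 0.021446 / (2 × 0.017) = 0.63 Myr.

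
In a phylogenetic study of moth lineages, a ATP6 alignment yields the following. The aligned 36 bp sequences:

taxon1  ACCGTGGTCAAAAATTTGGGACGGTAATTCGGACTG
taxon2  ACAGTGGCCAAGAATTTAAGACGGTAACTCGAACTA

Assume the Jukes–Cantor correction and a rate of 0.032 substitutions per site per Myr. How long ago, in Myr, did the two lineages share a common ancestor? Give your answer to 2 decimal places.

The sequences differ at 8 of 36 sites (3, 8, 12, 18, 19, 28, 32, 36), so p = 8/36 ≈ 0.222222.
d = −(3/4) ln(1 − 4p/3) = −0.75 ln(1 − 0.296296) = −0.75 ln(0.703704)
  = −0.75 × (-0.351397) = 0.263548 substitutions/site.
Under a molecular clock d = 2μt, so t = d/(2μ) = 0.263548 / (2 × 0.032) = 4.12 Myr.

4.12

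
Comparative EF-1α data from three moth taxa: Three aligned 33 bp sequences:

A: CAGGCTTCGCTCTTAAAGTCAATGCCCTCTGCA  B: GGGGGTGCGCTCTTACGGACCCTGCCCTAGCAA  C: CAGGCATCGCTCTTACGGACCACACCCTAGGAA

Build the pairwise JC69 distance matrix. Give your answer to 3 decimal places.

A–B: 13/33 sites differ → p ≈ 0.393939, d = −0.75 ln(1 − 0.525252) = 0.558728 ≈ 0.559.
A–C: 10/33 sites differ → p ≈ 0.30303, d = −0.75 ln(1 − 0.40404) = 0.388186 ≈ 0.388.
B–C: 9/33 sites differ → p ≈ 0.272727, d = −0.75 ln(1 − 0.363636) = 0.338988 ≈ 0.339.

d(A,B) = 0.559, d(A,C) = 0.388, d(B,C) = 0.339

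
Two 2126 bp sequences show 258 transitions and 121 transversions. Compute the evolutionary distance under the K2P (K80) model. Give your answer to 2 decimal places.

P = 258/2126 ≈ 0.121355 and Q = 121/2126 ≈ 0.056914.
Under the Kimura two-parameter model, d = −½ ln(1 − 2P − Q) − ¼ ln(1 − 2Q).
1 − 2P − Q = 0.700376, giving −½ ln(0.700376) = 0.178069.
1 − 2Q = 0.886172, giving −¼ ln(0.886172) = 0.030211.
d = 0.178069 + 0.030211 = 0.208280.

0.21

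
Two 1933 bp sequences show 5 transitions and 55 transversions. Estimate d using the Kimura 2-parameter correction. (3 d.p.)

P = 5/1933 ≈ 0.002587 and Q = 55/1933 ≈ 0.028453.
Under the Kimura two-parameter model, d = −½ ln(1 − 2P − Q) − ¼ ln(1 − 2Q).
1 − 2P − Q = 0.966373, giving −½ ln(0.966373) = 0.017103.
1 − 2Q = 0.943094, giving −¼ ln(0.943094) = 0.014647.
d = 0.017103 + 0.014647 = 0.031750.

0.032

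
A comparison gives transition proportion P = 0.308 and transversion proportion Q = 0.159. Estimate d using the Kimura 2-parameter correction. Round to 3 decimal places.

0.842

Under the Kimura two-parameter model, d = −½ ln(1 − 2P − Q) − ¼ ln(1 − 2Q).
1 − 2P − Q = 0.225, giving −½ ln(0.225) = 0.745827.
1 − 2Q = 0.682, giving −¼ ln(0.682) = 0.095681.
d = 0.745827 + 0.095681 = 0.841508.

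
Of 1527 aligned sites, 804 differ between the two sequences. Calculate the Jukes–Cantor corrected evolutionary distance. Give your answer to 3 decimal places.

0.908

p = 804/1527 ≈ 0.526523.
d = −(3/4) ln(1 − 4p/3) = −0.75 ln(1 − 0.702031) = −0.75 ln(0.297969)
  = −0.75 × (-1.210766) = 0.908075 substitutions/site.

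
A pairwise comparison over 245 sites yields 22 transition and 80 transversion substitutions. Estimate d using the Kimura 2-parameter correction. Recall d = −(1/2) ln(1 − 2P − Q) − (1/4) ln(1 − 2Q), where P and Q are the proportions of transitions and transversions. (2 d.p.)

0.62

P = 22/245 ≈ 0.089796 and Q = 80/245 ≈ 0.326531.
Under the Kimura two-parameter model, d = −½ ln(1 − 2P − Q) − ¼ ln(1 − 2Q).
1 − 2P − Q = 0.493877, giving −½ ln(0.493877) = 0.352734.
1 − 2Q = 0.346938, giving −¼ ln(0.346938) = 0.264652.
d = 0.352734 + 0.264652 = 0.617386.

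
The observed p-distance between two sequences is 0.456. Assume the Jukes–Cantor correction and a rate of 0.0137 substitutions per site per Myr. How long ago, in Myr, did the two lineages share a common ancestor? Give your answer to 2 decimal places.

d = −(3/4) ln(1 − 4p/3) = −0.75 ln(1 − 0.608) = −0.75 ln(0.392)
  = −0.75 × (-0.936493) = 0.702370 substitutions/site.
Under a molecular clock d = 2μt, so t = d/(2μ) = 0.702370 / (2 × 0.0137) = 25.63 Myr.

25.63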